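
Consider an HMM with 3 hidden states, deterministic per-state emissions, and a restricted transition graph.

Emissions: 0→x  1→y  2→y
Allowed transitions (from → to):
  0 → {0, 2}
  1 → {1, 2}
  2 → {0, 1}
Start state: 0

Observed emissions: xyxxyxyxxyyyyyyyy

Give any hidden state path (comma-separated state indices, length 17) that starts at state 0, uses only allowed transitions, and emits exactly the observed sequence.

0,2,0,0,2,0,2,0,0,2,1,1,1,2,1,1,1

  0: obs=x cand={0} pick 0 [start]
  1: obs=y cand={1,2} pick 2 [0->2 ok]
  2: obs=x cand={0} pick 0 [2->0 ok]
  3: obs=x cand={0} pick 0 [0->0 ok]
  4: obs=y cand={1,2} pick 2 [0->2 ok]
  5: obs=x cand={0} pick 0 [2->0 ok]
  6: obs=y cand={1,2} pick 2 [0->2 ok]
  7: obs=x cand={0} pick 0 [2->0 ok]
  8: obs=x cand={0} pick 0 [0->0 ok]
  9: obs=y cand={1,2} pick 2 [0->2 ok]
  10: obs=y cand={1,2} pick 1 [2->1 ok]
  11: obs=y cand={1,2} pick 1 [1->1 ok]
  12: obs=y cand={1,2} pick 1 [1->1 ok]
  13: obs=y cand={1,2} pick 2 [1->2 ok]
  14: obs=y cand={1,2} pick 1 [2->1 ok]
  15: obs=y cand={1,2} pick 1 [1->1 ok]
  16: obs=y cand={1,2} pick 1 [1->1 ok]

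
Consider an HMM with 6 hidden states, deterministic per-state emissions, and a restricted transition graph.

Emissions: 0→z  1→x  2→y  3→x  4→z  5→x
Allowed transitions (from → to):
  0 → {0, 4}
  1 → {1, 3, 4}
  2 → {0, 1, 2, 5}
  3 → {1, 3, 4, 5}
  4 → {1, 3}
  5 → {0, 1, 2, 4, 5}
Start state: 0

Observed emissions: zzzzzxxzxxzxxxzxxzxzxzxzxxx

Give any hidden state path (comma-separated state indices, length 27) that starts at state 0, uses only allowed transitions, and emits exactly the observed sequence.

  [0] z  {0,4}  => 0  start
  [1] z  {0,4}  => 0  0->0 ok
  [2] z  {0,4}  => 0  0->0 ok
  [3] z  {0,4}  => 0  0->0 ok
  [4] z  {0,4}  => 4  0->4 ok
  [5] x  {1,3,5}  => 3  4->3 ok
  [6] x  {1,3,5}  => 1  3->1 ok
  [7] z  {0,4}  => 4  1->4 ok
  [8] x  {1,3,5}  => 3  4->3 ok
  [9] x  {1,3,5}  => 3  3->3 ok
  [10] z  {0,4}  => 4  3->4 ok
  [11] x  {1,3,5}  => 1  4->1 ok
  [12] x  {1,3,5}  => 1  1->1 ok
  [13] x  {1,3,5}  => 3  1->3 ok
  [14] z  {0,4}  => 4  3->4 ok
  [15] x  {1,3,5}  => 3  4->3 ok
  [16] x  {1,3,5}  => 3  3->3 ok
  [17] z  {0,4}  => 4  3->4 ok
  [18] x  {1,3,5}  => 3  4->3 ok
  [19] z  {0,4}  => 4  3->4 ok
  [20] x  {1,3,5}  => 3  4->3 ok
  [21] z  {0,4}  => 4  3->4 ok
  [22] x  {1,3,5}  => 3  4->3 ok
  [23] z  {0,4}  => 4  3->4 ok
  [24] x  {1,3,5}  => 1  4->1 ok
  [25] x  {1,3,5}  => 1  1->1 ok
  [26] x  {1,3,5}  => 1  1->1 ok

0,0,0,0,4,3,1,4,3,3,4,1,1,3,4,3,3,4,3,4,3,4,3,4,1,1,1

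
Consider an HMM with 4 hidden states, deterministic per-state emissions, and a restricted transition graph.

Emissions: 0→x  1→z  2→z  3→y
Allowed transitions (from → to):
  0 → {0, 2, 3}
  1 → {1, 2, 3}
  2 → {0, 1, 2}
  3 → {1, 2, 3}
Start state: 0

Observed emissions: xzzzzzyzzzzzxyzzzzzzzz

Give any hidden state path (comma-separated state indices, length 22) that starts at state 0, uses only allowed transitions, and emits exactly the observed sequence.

  pos 0: x in {0}, choose 0; start
  pos 1: z in {1,2}, choose 2; 0->2 ok
  pos 2: z in {1,2}, choose 2; 2->2 ok
  pos 3: z in {1,2}, choose 2; 2->2 ok
  pos 4: z in {1,2}, choose 2; 2->2 ok
  pos 5: z in {1,2}, choose 1; 2->1 ok
  pos 6: y in {3}, choose 3; 1->3 ok
  pos 7: z in {1,2}, choose 2; 3->2 ok
  pos 8: z in {1,2}, choose 1; 2->1 ok
  pos 9: z in {1,2}, choose 1; 1->1 ok
  pos 10: z in {1,2}, choose 1; 1->1 ok
  pos 11: z in {1,2}, choose 2; 1->2 ok
  pos 12: x in {0}, choose 0; 2->0 ok
  pos 13: y in {3}, choose 3; 0->3 ok
  pos 14: z in {1,2}, choose 2; 3->2 ok
  pos 15: z in {1,2}, choose 1; 2->1 ok
  pos 16: z in {1,2}, choose 2; 1->2 ok
  pos 17: z in {1,2}, choose 2; 2->2 ok
  pos 18: z in {1,2}, choose 1; 2->1 ok
  pos 19: z in {1,2}, choose 1; 1->1 ok
  pos 20: z in {1,2}, choose 1; 1->1 ok
  pos 21: z in {1,2}, choose 2; 1->2 ok

0,2,2,2,2,1,3,2,1,1,1,2,0,3,2,1,2,2,1,1,1,2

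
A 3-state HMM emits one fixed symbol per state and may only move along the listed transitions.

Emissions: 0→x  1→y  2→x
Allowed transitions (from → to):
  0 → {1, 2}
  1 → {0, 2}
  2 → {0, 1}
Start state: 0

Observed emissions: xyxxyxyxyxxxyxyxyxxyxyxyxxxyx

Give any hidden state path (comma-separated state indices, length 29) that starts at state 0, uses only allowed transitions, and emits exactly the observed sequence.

0,1,0,2,1,0,1,2,1,2,0,2,1,0,1,0,1,2,0,1,2,1,2,1,2,0,2,1,0

  pos 0: x in {0,2}, choose 0; start
  pos 1: y in {1}, choose 1; 0->1 ok
  pos 2: x in {0,2}, choose 0; 1->0 ok
  pos 3: x in {0,2}, choose 2; 0->2 ok
  pos 4: y in {1}, choose 1; 2->1 ok
  pos 5: x in {0,2}, choose 0; 1->0 ok
  pos 6: y in {1}, choose 1; 0->1 ok
  pos 7: x in {0,2}, choose 2; 1->2 ok
  pos 8: y in {1}, choose 1; 2->1 ok
  pos 9: x in {0,2}, choose 2; 1->2 ok
  pos 10: x in {0,2}, choose 0; 2->0 ok
  pos 11: x in {0,2}, choose 2; 0->2 ok
  pos 12: y in {1}, choose 1; 2->1 ok
  pos 13: x in {0,2}, choose 0; 1->0 ok
  pos 14: y in {1}, choose 1; 0->1 ok
  pos 15: x in {0,2}, choose 0; 1->0 ok
  pos 16: y in {1}, choose 1; 0->1 ok
  pos 17: x in {0,2}, choose 2; 1->2 ok
  pos 18: x in {0,2}, choose 0; 2->0 ok
  pos 19: y in {1}, choose 1; 0->1 ok
  pos 20: x in {0,2}, choose 2; 1->2 ok
  pos 21: y in {1}, choose 1; 2->1 ok
  pos 22: x in {0,2}, choose 2; 1->2 ok
  pos 23: y in {1}, choose 1; 2->1 ok
  pos 24: x in {0,2}, choose 2; 1->2 ok
  pos 25: x in {0,2}, choose 0; 2->0 ok
  pos 26: x in {0,2}, choose 2; 0->2 ok
  pos 27: y in {1}, choose 1; 2->1 ok
  pos 28: x in {0,2}, choose 0; 1->0 ok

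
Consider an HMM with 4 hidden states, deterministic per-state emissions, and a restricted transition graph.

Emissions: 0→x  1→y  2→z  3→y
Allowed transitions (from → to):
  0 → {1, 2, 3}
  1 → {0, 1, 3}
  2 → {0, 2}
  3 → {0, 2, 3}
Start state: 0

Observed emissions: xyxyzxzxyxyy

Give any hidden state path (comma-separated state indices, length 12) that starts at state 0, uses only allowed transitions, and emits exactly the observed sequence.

0,3,0,3,2,0,2,0,1,0,1,3

  pos 0: x in {0}, choose 0; start
  pos 1: y in {1,3}, choose 3; 0->3 ok
  pos 2: x in {0}, choose 0; 3->0 ok
  pos 3: y in {1,3}, choose 3; 0->3 ok
  pos 4: z in {2}, choose 2; 3->2 ok
  pos 5: x in {0}, choose 0; 2->0 ok
  pos 6: z in {2}, choose 2; 0->2 ok
  pos 7: x in {0}, choose 0; 2->0 ok
  pos 8: y in {1,3}, choose 1; 0->1 ok
  pos 9: x in {0}, choose 0; 1->0 ok
  pos 10: y in {1,3}, choose 1; 0->1 ok
  pos 11: y in {1,3}, choose 3; 1->3 ok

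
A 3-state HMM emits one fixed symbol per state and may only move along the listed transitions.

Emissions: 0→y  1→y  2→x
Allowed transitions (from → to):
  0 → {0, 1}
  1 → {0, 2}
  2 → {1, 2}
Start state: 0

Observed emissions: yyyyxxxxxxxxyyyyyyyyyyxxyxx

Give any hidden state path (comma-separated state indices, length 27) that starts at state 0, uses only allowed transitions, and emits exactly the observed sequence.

0,0,0,1,2,2,2,2,2,2,2,2,1,0,0,0,0,1,0,1,0,1,2,2,1,2,2

  t0 'y' -> {0,1}, take 0 (start)
  t1 'y' -> {0,1}, take 0 (0->0 ok)
  t2 'y' -> {0,1}, take 0 (0->0 ok)
  t3 'y' -> {0,1}, take 1 (0->1 ok)
  t4 'x' -> {2}, take 2 (1->2 ok)
  t5 'x' -> {2}, take 2 (2->2 ok)
  t6 'x' -> {2}, take 2 (2->2 ok)
  t7 'x' -> {2}, take 2 (2->2 ok)
  t8 'x' -> {2}, take 2 (2->2 ok)
  t9 'x' -> {2}, take 2 (2->2 ok)
  t10 'x' -> {2}, take 2 (2->2 ok)
  t11 'x' -> {2}, take 2 (2->2 ok)
  t12 'y' -> {0,1}, take 1 (2->1 ok)
  t13 'y' -> {0,1}, take 0 (1->0 ok)
  t14 'y' -> {0,1}, take 0 (0->0 ok)
  t15 'y' -> {0,1}, take 0 (0->0 ok)
  t16 'y' -> {0,1}, take 0 (0->0 ok)
  t17 'y' -> {0,1}, take 1 (0->1 ok)
  t18 'y' -> {0,1}, take 0 (1->0 ok)
  t19 'y' -> {0,1}, take 1 (0->1 ok)
  t20 'y' -> {0,1}, take 0 (1->0 ok)
  t21 'y' -> {0,1}, take 1 (0->1 ok)
  t22 'x' -> {2}, take 2 (1->2 ok)
  t23 'x' -> {2}, take 2 (2->2 ok)
  t24 'y' -> {0,1}, take 1 (2->1 ok)
  t25 'x' -> {2}, take 2 (1->2 ok)
  t26 'x' -> {2}, take 2 (2->2 ok)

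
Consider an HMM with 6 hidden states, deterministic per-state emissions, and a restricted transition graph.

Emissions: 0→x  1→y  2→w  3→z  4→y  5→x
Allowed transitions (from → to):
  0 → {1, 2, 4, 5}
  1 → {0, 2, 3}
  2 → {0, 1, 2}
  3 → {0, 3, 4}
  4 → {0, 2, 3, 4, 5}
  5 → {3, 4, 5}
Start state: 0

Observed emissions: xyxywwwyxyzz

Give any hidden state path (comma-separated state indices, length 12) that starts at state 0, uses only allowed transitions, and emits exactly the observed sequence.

  pos 0: x in {0,5}, choose 0; start
  pos 1: y in {1,4}, choose 4; 0->4 ok
  pos 2: x in {0,5}, choose 0; 4->0 ok
  pos 3: y in {1,4}, choose 1; 0->1 ok
  pos 4: w in {2}, choose 2; 1->2 ok
  pos 5: w in {2}, choose 2; 2->2 ok
  pos 6: w in {2}, choose 2; 2->2 ok
  pos 7: y in {1,4}, choose 1; 2->1 ok
  pos 8: x in {0,5}, choose 0; 1->0 ok
  pos 9: y in {1,4}, choose 4; 0->4 ok
  pos 10: z in {3}, choose 3; 4->3 ok
  pos 11: z in {3}, choose 3; 3->3 ok

0,4,0,1,2,2,2,1,0,4,3,3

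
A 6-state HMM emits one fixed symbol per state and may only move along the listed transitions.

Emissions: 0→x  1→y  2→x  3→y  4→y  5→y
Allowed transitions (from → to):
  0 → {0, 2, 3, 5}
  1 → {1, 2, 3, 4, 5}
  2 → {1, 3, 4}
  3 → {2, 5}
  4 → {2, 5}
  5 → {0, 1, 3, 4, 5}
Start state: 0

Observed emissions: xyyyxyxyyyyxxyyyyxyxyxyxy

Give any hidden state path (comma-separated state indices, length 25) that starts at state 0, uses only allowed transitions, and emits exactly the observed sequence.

0,3,5,3,2,1,2,3,5,4,5,0,2,4,5,5,3,2,4,2,3,2,3,2,4

  pos 0: x in {0,2}, choose 0; start
  pos 1: y in {1,3,4,5}, choose 3; 0->3 ok
  pos 2: y in {1,3,4,5}, choose 5; 3->5 ok
  pos 3: y in {1,3,4,5}, choose 3; 5->3 ok
  pos 4: x in {0,2}, choose 2; 3->2 ok
  pos 5: y in {1,3,4,5}, choose 1; 2->1 ok
  pos 6: x in {0,2}, choose 2; 1->2 ok
  pos 7: y in {1,3,4,5}, choose 3; 2->3 ok
  pos 8: y in {1,3,4,5}, choose 5; 3->5 ok
  pos 9: y in {1,3,4,5}, choose 4; 5->4 ok
  pos 10: y in {1,3,4,5}, choose 5; 4->5 ok
  pos 11: x in {0,2}, choose 0; 5->0 ok
  pos 12: x in {0,2}, choose 2; 0->2 ok
  pos 13: y in {1,3,4,5}, choose 4; 2->4 ok
  pos 14: y in {1,3,4,5}, choose 5; 4->5 ok
  pos 15: y in {1,3,4,5}, choose 5; 5->5 ok
  pos 16: y in {1,3,4,5}, choose 3; 5->3 ok
  pos 17: x in {0,2}, choose 2; 3->2 ok
  pos 18: y in {1,3,4,5}, choose 4; 2->4 ok
  pos 19: x in {0,2}, choose 2; 4->2 ok
  pos 20: y in {1,3,4,5}, choose 3; 2->3 ok
  pos 21: x in {0,2}, choose 2; 3->2 ok
  pos 22: y in {1,3,4,5}, choose 3; 2->3 ok
  pos 23: x in {0,2}, choose 2; 3->2 ok
  pos 24: y in {1,3,4,5}, choose 4; 2->4 ok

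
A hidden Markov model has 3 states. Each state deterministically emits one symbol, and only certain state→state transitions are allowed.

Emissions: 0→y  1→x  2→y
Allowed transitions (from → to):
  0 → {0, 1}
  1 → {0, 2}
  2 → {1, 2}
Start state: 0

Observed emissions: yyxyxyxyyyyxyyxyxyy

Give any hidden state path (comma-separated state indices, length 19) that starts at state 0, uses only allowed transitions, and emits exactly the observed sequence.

  0: obs=y cand={0,2} pick 0 [start]
  1: obs=y cand={0,2} pick 0 [0->0 ok]
  2: obs=x cand={1} pick 1 [0->1 ok]
  3: obs=y cand={0,2} pick 2 [1->2 ok]
  4: obs=x cand={1} pick 1 [2->1 ok]
  5: obs=y cand={0,2} pick 2 [1->2 ok]
  6: obs=x cand={1} pick 1 [2->1 ok]
  7: obs=y cand={0,2} pick 0 [1->0 ok]
  8: obs=y cand={0,2} pick 0 [0->0 ok]
  9: obs=y cand={0,2} pick 0 [0->0 ok]
  10: obs=y cand={0,2} pick 0 [0->0 ok]
  11: obs=x cand={1} pick 1 [0->1 ok]
  12: obs=y cand={0,2} pick 0 [1->0 ok]
  13: obs=y cand={0,2} pick 0 [0->0 ok]
  14: obs=x cand={1} pick 1 [0->1 ok]
  15: obs=y cand={0,2} pick 2 [1->2 ok]
  16: obs=x cand={1} pick 1 [2->1 ok]
  17: obs=y cand={0,2} pick 2 [1->2 ok]
  18: obs=y cand={0,2} pick 2 [2->2 ok]

0,0,1,2,1,2,1,0,0,0,0,1,0,0,1,2,1,2,2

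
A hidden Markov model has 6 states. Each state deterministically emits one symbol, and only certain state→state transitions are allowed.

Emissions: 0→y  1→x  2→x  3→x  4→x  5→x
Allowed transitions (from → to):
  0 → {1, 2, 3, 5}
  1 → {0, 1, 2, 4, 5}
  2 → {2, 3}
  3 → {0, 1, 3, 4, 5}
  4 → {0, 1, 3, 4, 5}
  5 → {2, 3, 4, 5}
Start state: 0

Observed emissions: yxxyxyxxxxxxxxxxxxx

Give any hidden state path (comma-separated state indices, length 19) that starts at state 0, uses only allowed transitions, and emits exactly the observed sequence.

  0: obs=y cand={0} pick 0 [start]
  1: obs=x cand={1,2,3,4,5} pick 2 [0->2 ok]
  2: obs=x cand={1,2,3,4,5} pick 3 [2->3 ok]
  3: obs=y cand={0} pick 0 [3->0 ok]
  4: obs=x cand={1,2,3,4,5} pick 3 [0->3 ok]
  5: obs=y cand={0} pick 0 [3->0 ok]
  6: obs=x cand={1,2,3,4,5} pick 3 [0->3 ok]
  7: obs=x cand={1,2,3,4,5} pick 4 [3->4 ok]
  8: obs=x cand={1,2,3,4,5} pick 5 [4->5 ok]
  9: obs=x cand={1,2,3,4,5} pick 2 [5->2 ok]
  10: obs=x cand={1,2,3,4,5} pick 2 [2->2 ok]
  11: obs=x cand={1,2,3,4,5} pick 2 [2->2 ok]
  12: obs=x cand={1,2,3,4,5} pick 2 [2->2 ok]
  13: obs=x cand={1,2,3,4,5} pick 2 [2->2 ok]
  14: obs=x cand={1,2,3,4,5} pick 2 [2->2 ok]
  15: obs=x cand={1,2,3,4,5} pick 2 [2->2 ok]
  16: obs=x cand={1,2,3,4,5} pick 2 [2->2 ok]
  17: obs=x cand={1,2,3,4,5} pick 3 [2->3 ok]
  18: obs=x cand={1,2,3,4,5} pick 4 [3->4 ok]

0,2,3,0,3,0,3,4,5,2,2,2,2,2,2,2,2,3,4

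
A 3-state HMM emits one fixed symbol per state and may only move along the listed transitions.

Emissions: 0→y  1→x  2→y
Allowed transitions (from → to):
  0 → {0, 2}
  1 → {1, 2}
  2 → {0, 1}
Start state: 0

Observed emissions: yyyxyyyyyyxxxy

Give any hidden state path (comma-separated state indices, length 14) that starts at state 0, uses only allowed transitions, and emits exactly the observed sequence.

  t0 'y' -> {0,2}, take 0 (start)
  t1 'y' -> {0,2}, take 0 (0->0 ok)
  t2 'y' -> {0,2}, take 2 (0->2 ok)
  t3 'x' -> {1}, take 1 (2->1 ok)
  t4 'y' -> {0,2}, take 2 (1->2 ok)
  t5 'y' -> {0,2}, take 0 (2->0 ok)
  t6 'y' -> {0,2}, take 0 (0->0 ok)
  t7 'y' -> {0,2}, take 0 (0->0 ok)
  t8 'y' -> {0,2}, take 0 (0->0 ok)
  t9 'y' -> {0,2}, take 2 (0->2 ok)
  t10 'x' -> {1}, take 1 (2->1 ok)
  t11 'x' -> {1}, take 1 (1->1 ok)
  t12 'x' -> {1}, take 1 (1->1 ok)
  t13 'y' -> {0,2}, take 2 (1->2 ok)

0,0,2,1,2,0,0,0,0,2,1,1,1,2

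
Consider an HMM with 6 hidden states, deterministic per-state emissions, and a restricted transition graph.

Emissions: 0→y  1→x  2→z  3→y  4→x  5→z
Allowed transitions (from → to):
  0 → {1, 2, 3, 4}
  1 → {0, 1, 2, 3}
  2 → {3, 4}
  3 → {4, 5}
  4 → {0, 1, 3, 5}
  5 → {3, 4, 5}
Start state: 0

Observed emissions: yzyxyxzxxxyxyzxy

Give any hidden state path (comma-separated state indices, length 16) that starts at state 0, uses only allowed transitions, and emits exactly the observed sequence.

  t0 'y' -> {0,3}, take 0 (start)
  t1 'z' -> {2,5}, take 2 (0->2 ok)
  t2 'y' -> {0,3}, take 3 (2->3 ok)
  t3 'x' -> {1,4}, take 4 (3->4 ok)
  t4 'y' -> {0,3}, take 0 (4->0 ok)
  t5 'x' -> {1,4}, take 1 (0->1 ok)
  t6 'z' -> {2,5}, take 2 (1->2 ok)
  t7 'x' -> {1,4}, take 4 (2->4 ok)
  t8 'x' -> {1,4}, take 1 (4->1 ok)
  t9 'x' -> {1,4}, take 1 (1->1 ok)
  t10 'y' -> {0,3}, take 0 (1->0 ok)
  t11 'x' -> {1,4}, take 4 (0->4 ok)
  t12 'y' -> {0,3}, take 0 (4->0 ok)
  t13 'z' -> {2,5}, take 2 (0->2 ok)
  t14 'x' -> {1,4}, take 4 (2->4 ok)
  t15 'y' -> {0,3}, take 0 (4->0 ok)

0,2,3,4,0,1,2,4,1,1,0,4,0,2,4,0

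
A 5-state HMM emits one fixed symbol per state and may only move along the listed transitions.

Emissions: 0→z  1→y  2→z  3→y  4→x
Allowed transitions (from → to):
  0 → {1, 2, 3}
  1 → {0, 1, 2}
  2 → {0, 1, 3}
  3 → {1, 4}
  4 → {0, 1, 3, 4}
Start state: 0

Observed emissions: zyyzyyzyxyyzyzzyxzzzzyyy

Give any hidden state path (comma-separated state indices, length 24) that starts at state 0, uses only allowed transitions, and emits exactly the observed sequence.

0,3,1,0,1,1,2,3,4,3,1,0,1,2,0,3,4,0,2,0,2,3,1,1

  t0 'z' -> {0,2}, take 0 (start)
  t1 'y' -> {1,3}, take 3 (0->3 ok)
  t2 'y' -> {1,3}, take 1 (3->1 ok)
  t3 'z' -> {0,2}, take 0 (1->0 ok)
  t4 'y' -> {1,3}, take 1 (0->1 ok)
  t5 'y' -> {1,3}, take 1 (1->1 ok)
  t6 'z' -> {0,2}, take 2 (1->2 ok)
  t7 'y' -> {1,3}, take 3 (2->3 ok)
  t8 'x' -> {4}, take 4 (3->4 ok)
  t9 'y' -> {1,3}, take 3 (4->3 ok)
  t10 'y' -> {1,3}, take 1 (3->1 ok)
  t11 'z' -> {0,2}, take 0 (1->0 ok)
  t12 'y' -> {1,3}, take 1 (0->1 ok)
  t13 'z' -> {0,2}, take 2 (1->2 ok)
  t14 'z' -> {0,2}, take 0 (2->0 ok)
  t15 'y' -> {1,3}, take 3 (0->3 ok)
  t16 'x' -> {4}, take 4 (3->4 ok)
  t17 'z' -> {0,2}, take 0 (4->0 ok)
  t18 'z' -> {0,2}, take 2 (0->2 ok)
  t19 'z' -> {0,2}, take 0 (2->0 ok)
  t20 'z' -> {0,2}, take 2 (0->2 ok)
  t21 'y' -> {1,3}, take 3 (2->3 ok)
  t22 'y' -> {1,3}, take 1 (3->1 ok)
  t23 'y' -> {1,3}, take 1 (1->1 ok)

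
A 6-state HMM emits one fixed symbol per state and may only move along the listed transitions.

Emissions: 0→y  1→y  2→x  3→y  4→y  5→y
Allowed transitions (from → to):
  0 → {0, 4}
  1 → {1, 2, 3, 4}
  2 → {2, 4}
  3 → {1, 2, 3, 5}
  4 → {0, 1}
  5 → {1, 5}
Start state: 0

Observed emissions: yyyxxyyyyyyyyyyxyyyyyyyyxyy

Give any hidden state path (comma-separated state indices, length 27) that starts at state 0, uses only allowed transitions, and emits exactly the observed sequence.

0,4,1,2,2,4,1,1,4,0,4,1,3,1,1,2,4,0,0,4,1,3,5,1,2,4,1

  0: obs=y cand={0,1,3,4,5} pick 0 [start]
  1: obs=y cand={0,1,3,4,5} pick 4 [0->4 ok]
  2: obs=y cand={0,1,3,4,5} pick 1 [4->1 ok]
  3: obs=x cand={2} pick 2 [1->2 ok]
  4: obs=x cand={2} pick 2 [2->2 ok]
  5: obs=y cand={0,1,3,4,5} pick 4 [2->4 ok]
  6: obs=y cand={0,1,3,4,5} pick 1 [4->1 ok]
  7: obs=y cand={0,1,3,4,5} pick 1 [1->1 ok]
  8: obs=y cand={0,1,3,4,5} pick 4 [1->4 ok]
  9: obs=y cand={0,1,3,4,5} pick 0 [4->0 ok]
  10: obs=y cand={0,1,3,4,5} pick 4 [0->4 ok]
  11: obs=y cand={0,1,3,4,5} pick 1 [4->1 ok]
  12: obs=y cand={0,1,3,4,5} pick 3 [1->3 ok]
  13: obs=y cand={0,1,3,4,5} pick 1 [3->1 ok]
  14: obs=y cand={0,1,3,4,5} pick 1 [1->1 ok]
  15: obs=x cand={2} pick 2 [1->2 ok]
  16: obs=y cand={0,1,3,4,5} pick 4 [2->4 ok]
  17: obs=y cand={0,1,3,4,5} pick 0 [4->0 ok]
  18: obs=y cand={0,1,3,4,5} pick 0 [0->0 ok]
  19: obs=y cand={0,1,3,4,5} pick 4 [0->4 ok]
  20: obs=y cand={0,1,3,4,5} pick 1 [4->1 ok]
  21: obs=y cand={0,1,3,4,5} pick 3 [1->3 ok]
  22: obs=y cand={0,1,3,4,5} pick 5 [3->5 ok]
  23: obs=y cand={0,1,3,4,5} pick 1 [5->1 ok]
  24: obs=x cand={2} pick 2 [1->2 ok]
  25: obs=y cand={0,1,3,4,5} pick 4 [2->4 ok]
  26: obs=y cand={0,1,3,4,5} pick 1 [4->1 ok]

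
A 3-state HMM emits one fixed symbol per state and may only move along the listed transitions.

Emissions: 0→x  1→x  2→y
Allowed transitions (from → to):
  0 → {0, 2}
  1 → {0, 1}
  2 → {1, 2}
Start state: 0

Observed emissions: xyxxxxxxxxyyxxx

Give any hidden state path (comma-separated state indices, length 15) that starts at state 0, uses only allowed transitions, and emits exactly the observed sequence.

0,2,1,1,1,1,1,1,0,0,2,2,1,0,0

  [0] x  {0,1}  => 0  start
  [1] y  {2}  => 2  0->2 ok
  [2] x  {0,1}  => 1  2->1 ok
  [3] x  {0,1}  => 1  1->1 ok
  [4] x  {0,1}  => 1  1->1 ok
  [5] x  {0,1}  => 1  1->1 ok
  [6] x  {0,1}  => 1  1->1 ok
  [7] x  {0,1}  => 1  1->1 ok
  [8] x  {0,1}  => 0  1->0 ok
  [9] x  {0,1}  => 0  0->0 ok
  [10] y  {2}  => 2  0->2 ok
  [11] y  {2}  => 2  2->2 ok
  [12] x  {0,1}  => 1  2->1 ok
  [13] x  {0,1}  => 0  1->0 ok
  [14] x  {0,1}  => 0  0->0 ok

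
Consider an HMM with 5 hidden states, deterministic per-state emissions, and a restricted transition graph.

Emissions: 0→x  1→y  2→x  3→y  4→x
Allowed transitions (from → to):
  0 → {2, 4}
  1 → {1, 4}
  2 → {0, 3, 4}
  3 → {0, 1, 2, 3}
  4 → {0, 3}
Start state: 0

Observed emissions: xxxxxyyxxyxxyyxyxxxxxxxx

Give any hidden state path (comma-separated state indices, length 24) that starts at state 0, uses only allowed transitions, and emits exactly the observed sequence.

0,4,0,2,4,3,3,2,4,3,2,4,3,1,4,3,2,0,2,0,2,0,4,0

  t0 'x' -> {0,2,4}, take 0 (start)
  t1 'x' -> {0,2,4}, take 4 (0->4 ok)
  t2 'x' -> {0,2,4}, take 0 (4->0 ok)
  t3 'x' -> {0,2,4}, take 2 (0->2 ok)
  t4 'x' -> {0,2,4}, take 4 (2->4 ok)
  t5 'y' -> {1,3}, take 3 (4->3 ok)
  t6 'y' -> {1,3}, take 3 (3->3 ok)
  t7 'x' -> {0,2,4}, take 2 (3->2 ok)
  t8 'x' -> {0,2,4}, take 4 (2->4 ok)
  t9 'y' -> {1,3}, take 3 (4->3 ok)
  t10 'x' -> {0,2,4}, take 2 (3->2 ok)
  t11 'x' -> {0,2,4}, take 4 (2->4 ok)
  t12 'y' -> {1,3}, take 3 (4->3 ok)
  t13 'y' -> {1,3}, take 1 (3->1 ok)
  t14 'x' -> {0,2,4}, take 4 (1->4 ok)
  t15 'y' -> {1,3}, take 3 (4->3 ok)
  t16 'x' -> {0,2,4}, take 2 (3->2 ok)
  t17 'x' -> {0,2,4}, take 0 (2->0 ok)
  t18 'x' -> {0,2,4}, take 2 (0->2 ok)
  t19 'x' -> {0,2,4}, take 0 (2->0 ok)
  t20 'x' -> {0,2,4}, take 2 (0->2 ok)
  t21 'x' -> {0,2,4}, take 0 (2->0 ok)
  t22 'x' -> {0,2,4}, take 4 (0->4 ok)
  t23 'x' -> {0,2,4}, take 0 (4->0 ok)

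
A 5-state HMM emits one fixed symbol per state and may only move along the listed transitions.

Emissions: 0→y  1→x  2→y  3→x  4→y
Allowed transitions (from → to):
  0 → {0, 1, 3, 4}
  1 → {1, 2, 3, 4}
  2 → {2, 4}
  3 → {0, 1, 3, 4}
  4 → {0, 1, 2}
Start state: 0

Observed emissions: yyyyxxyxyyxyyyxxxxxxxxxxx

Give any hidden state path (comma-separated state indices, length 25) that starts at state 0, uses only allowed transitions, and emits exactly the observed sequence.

  pos 0: y in {0,2,4}, choose 0; start
  pos 1: y in {0,2,4}, choose 0; 0->0 ok
  pos 2: y in {0,2,4}, choose 0; 0->0 ok
  pos 3: y in {0,2,4}, choose 4; 0->4 ok
  pos 4: x in {1,3}, choose 1; 4->1 ok
  pos 5: x in {1,3}, choose 1; 1->1 ok
  pos 6: y in {0,2,4}, choose 4; 1->4 ok
  pos 7: x in {1,3}, choose 1; 4->1 ok
  pos 8: y in {0,2,4}, choose 4; 1->4 ok
  pos 9: y in {0,2,4}, choose 0; 4->0 ok
  pos 10: x in {1,3}, choose 1; 0->1 ok
  pos 11: y in {0,2,4}, choose 2; 1->2 ok
  pos 12: y in {0,2,4}, choose 4; 2->4 ok
  pos 13: y in {0,2,4}, choose 0; 4->0 ok
  pos 14: x in {1,3}, choose 1; 0->1 ok
  pos 15: x in {1,3}, choose 1; 1->1 ok
  pos 16: x in {1,3}, choose 1; 1->1 ok
  pos 17: x in {1,3}, choose 1; 1->1 ok
  pos 18: x in {1,3}, choose 3; 1->3 ok
  pos 19: x in {1,3}, choose 1; 3->1 ok
  pos 20: x in {1,3}, choose 3; 1->3 ok
  pos 21: x in {1,3}, choose 3; 3->3 ok
  pos 22: x in {1,3}, choose 1; 3->1 ok
  pos 23: x in {1,3}, choose 3; 1->3 ok
  pos 24: x in {1,3}, choose 1; 3->1 ok

0,0,0,4,1,1,4,1,4,0,1,2,4,0,1,1,1,1,3,1,3,3,1,3,1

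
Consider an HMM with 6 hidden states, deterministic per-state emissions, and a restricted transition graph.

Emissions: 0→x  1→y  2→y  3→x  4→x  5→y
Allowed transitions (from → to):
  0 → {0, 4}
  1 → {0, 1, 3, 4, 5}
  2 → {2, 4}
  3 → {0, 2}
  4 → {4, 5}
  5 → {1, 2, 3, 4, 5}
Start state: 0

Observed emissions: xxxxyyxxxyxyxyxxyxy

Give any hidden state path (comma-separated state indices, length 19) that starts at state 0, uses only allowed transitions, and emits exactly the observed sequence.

  pos 0: x in {0,3,4}, choose 0; start
  pos 1: x in {0,3,4}, choose 4; 0->4 ok
  pos 2: x in {0,3,4}, choose 4; 4->4 ok
  pos 3: x in {0,3,4}, choose 4; 4->4 ok
  pos 4: y in {1,2,5}, choose 5; 4->5 ok
  pos 5: y in {1,2,5}, choose 1; 5->1 ok
  pos 6: x in {0,3,4}, choose 4; 1->4 ok
  pos 7: x in {0,3,4}, choose 4; 4->4 ok
  pos 8: x in {0,3,4}, choose 4; 4->4 ok
  pos 9: y in {1,2,5}, choose 5; 4->5 ok
  pos 10: x in {0,3,4}, choose 4; 5->4 ok
  pos 11: y in {1,2,5}, choose 5; 4->5 ok
  pos 12: x in {0,3,4}, choose 3; 5->3 ok
  pos 13: y in {1,2,5}, choose 2; 3->2 ok
  pos 14: x in {0,3,4}, choose 4; 2->4 ok
  pos 15: x in {0,3,4}, choose 4; 4->4 ok
  pos 16: y in {1,2,5}, choose 5; 4->5 ok
  pos 17: x in {0,3,4}, choose 3; 5->3 ok
  pos 18: y in {1,2,5}, choose 2; 3->2 ok

0,4,4,4,5,1,4,4,4,5,4,5,3,2,4,4,5,3,2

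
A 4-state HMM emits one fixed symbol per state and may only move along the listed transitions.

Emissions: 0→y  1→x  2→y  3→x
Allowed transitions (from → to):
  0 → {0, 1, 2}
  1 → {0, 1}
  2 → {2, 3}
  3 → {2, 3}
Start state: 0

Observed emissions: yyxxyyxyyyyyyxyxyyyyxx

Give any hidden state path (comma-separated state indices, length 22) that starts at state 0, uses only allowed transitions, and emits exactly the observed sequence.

0,0,1,1,0,0,1,0,0,0,0,0,2,3,2,3,2,2,2,2,3,3

  0: obs=y cand={0,2} pick 0 [start]
  1: obs=y cand={0,2} pick 0 [0->0 ok]
  2: obs=x cand={1,3} pick 1 [0->1 ok]
  3: obs=x cand={1,3} pick 1 [1->1 ok]
  4: obs=y cand={0,2} pick 0 [1->0 ok]
  5: obs=y cand={0,2} pick 0 [0->0 ok]
  6: obs=x cand={1,3} pick 1 [0->1 ok]
  7: obs=y cand={0,2} pick 0 [1->0 ok]
  8: obs=y cand={0,2} pick 0 [0->0 ok]
  9: obs=y cand={0,2} pick 0 [0->0 ok]
  10: obs=y cand={0,2} pick 0 [0->0 ok]
  11: obs=y cand={0,2} pick 0 [0->0 ok]
  12: obs=y cand={0,2} pick 2 [0->2 ok]
  13: obs=x cand={1,3} pick 3 [2->3 ok]
  14: obs=y cand={0,2} pick 2 [3->2 ok]
  15: obs=x cand={1,3} pick 3 [2->3 ok]
  16: obs=y cand={0,2} pick 2 [3->2 ok]
  17: obs=y cand={0,2} pick 2 [2->2 ok]
  18: obs=y cand={0,2} pick 2 [2->2 ok]
  19: obs=y cand={0,2} pick 2 [2->2 ok]
  20: obs=x cand={1,3} pick 3 [2->3 ok]
  21: obs=x cand={1,3} pick 3 [3->3 ok]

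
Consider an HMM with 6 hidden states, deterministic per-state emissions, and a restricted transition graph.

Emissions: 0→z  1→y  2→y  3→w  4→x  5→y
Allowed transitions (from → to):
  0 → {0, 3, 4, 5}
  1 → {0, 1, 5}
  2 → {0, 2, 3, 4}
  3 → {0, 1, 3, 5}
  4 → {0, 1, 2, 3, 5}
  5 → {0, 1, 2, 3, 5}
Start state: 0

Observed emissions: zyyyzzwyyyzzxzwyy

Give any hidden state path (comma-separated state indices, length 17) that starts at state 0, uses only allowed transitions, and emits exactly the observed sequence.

  pos 0: z in {0}, choose 0; start
  pos 1: y in {1,2,5}, choose 5; 0->5 ok
  pos 2: y in {1,2,5}, choose 5; 5->5 ok
  pos 3: y in {1,2,5}, choose 5; 5->5 ok
  pos 4: z in {0}, choose 0; 5->0 ok
  pos 5: z in {0}, choose 0; 0->0 ok
  pos 6: w in {3}, choose 3; 0->3 ok
  pos 7: y in {1,2,5}, choose 1; 3->1 ok
  pos 8: y in {1,2,5}, choose 1; 1->1 ok
  pos 9: y in {1,2,5}, choose 5; 1->5 ok
  pos 10: z in {0}, choose 0; 5->0 ok
  pos 11: z in {0}, choose 0; 0->0 ok
  pos 12: x in {4}, choose 4; 0->4 ok
  pos 13: z in {0}, choose 0; 4->0 ok
  pos 14: w in {3}, choose 3; 0->3 ok
  pos 15: y in {1,2,5}, choose 5; 3->5 ok
  pos 16: y in {1,2,5}, choose 1; 5->1 ok

0,5,5,5,0,0,3,1,1,5,0,0,4,0,3,5,1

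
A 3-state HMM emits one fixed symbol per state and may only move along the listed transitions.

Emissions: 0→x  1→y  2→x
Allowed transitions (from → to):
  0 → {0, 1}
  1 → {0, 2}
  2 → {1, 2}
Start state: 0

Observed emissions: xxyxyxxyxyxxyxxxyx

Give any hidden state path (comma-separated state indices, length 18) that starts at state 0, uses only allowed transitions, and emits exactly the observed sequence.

0,0,1,2,1,2,2,1,2,1,0,0,1,2,2,2,1,0

  pos 0: x in {0,2}, choose 0; start
  pos 1: x in {0,2}, choose 0; 0->0 ok
  pos 2: y in {1}, choose 1; 0->1 ok
  pos 3: x in {0,2}, choose 2; 1->2 ok
  pos 4: y in {1}, choose 1; 2->1 ok
  pos 5: x in {0,2}, choose 2; 1->2 ok
  pos 6: x in {0,2}, choose 2; 2->2 ok
  pos 7: y in {1}, choose 1; 2->1 ok
  pos 8: x in {0,2}, choose 2; 1->2 ok
  pos 9: y in {1}, choose 1; 2->1 ok
  pos 10: x in {0,2}, choose 0; 1->0 ok
  pos 11: x in {0,2}, choose 0; 0->0 ok
  pos 12: y in {1}, choose 1; 0->1 ok
  pos 13: x in {0,2}, choose 2; 1->2 ok
  pos 14: x in {0,2}, choose 2; 2->2 ok
  pos 15: x in {0,2}, choose 2; 2->2 ok
  pos 16: y in {1}, choose 1; 2->1 ok
  pos 17: x in {0,2}, choose 0; 1->0 ok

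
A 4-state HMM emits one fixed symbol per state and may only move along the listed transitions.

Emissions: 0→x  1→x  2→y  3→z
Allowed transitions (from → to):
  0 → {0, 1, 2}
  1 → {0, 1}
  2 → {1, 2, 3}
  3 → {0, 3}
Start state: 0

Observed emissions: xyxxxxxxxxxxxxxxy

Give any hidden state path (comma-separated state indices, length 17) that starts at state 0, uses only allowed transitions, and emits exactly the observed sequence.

0,2,1,1,0,1,0,0,1,0,0,1,1,0,1,0,2

  pos 0: x in {0,1}, choose 0; start
  pos 1: y in {2}, choose 2; 0->2 ok
  pos 2: x in {0,1}, choose 1; 2->1 ok
  pos 3: x in {0,1}, choose 1; 1->1 ok
  pos 4: x in {0,1}, choose 0; 1->0 ok
  pos 5: x in {0,1}, choose 1; 0->1 ok
  pos 6: x in {0,1}, choose 0; 1->0 ok
  pos 7: x in {0,1}, choose 0; 0->0 ok
  pos 8: x in {0,1}, choose 1; 0->1 ok
  pos 9: x in {0,1}, choose 0; 1->0 ok
  pos 10: x in {0,1}, choose 0; 0->0 ok
  pos 11: x in {0,1}, choose 1; 0->1 ok
  pos 12: x in {0,1}, choose 1; 1->1 ok
  pos 13: x in {0,1}, choose 0; 1->0 ok
  pos 14: x in {0,1}, choose 1; 0->1 ok
  pos 15: x in {0,1}, choose 0; 1->0 ok
  pos 16: y in {2}, choose 2; 0->2 ok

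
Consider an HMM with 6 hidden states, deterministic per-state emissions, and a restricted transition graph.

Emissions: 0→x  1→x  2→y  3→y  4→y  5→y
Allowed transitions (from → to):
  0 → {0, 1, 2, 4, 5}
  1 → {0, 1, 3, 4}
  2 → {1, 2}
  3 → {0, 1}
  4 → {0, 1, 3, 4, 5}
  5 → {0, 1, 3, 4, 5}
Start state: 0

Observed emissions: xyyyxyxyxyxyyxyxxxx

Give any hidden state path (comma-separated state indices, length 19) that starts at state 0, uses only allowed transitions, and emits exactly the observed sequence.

  [0] x  {0,1}  => 0  start
  [1] y  {2,3,4,5}  => 4  0->4 ok
  [2] y  {2,3,4,5}  => 5  4->5 ok
  [3] y  {2,3,4,5}  => 5  5->5 ok
  [4] x  {0,1}  => 0  5->0 ok
  [5] y  {2,3,4,5}  => 4  0->4 ok
  [6] x  {0,1}  => 0  4->0 ok
  [7] y  {2,3,4,5}  => 4  0->4 ok
  [8] x  {0,1}  => 1  4->1 ok
  [9] y  {2,3,4,5}  => 3  1->3 ok
  [10] x  {0,1}  => 0  3->0 ok
  [11] y  {2,3,4,5}  => 5  0->5 ok
  [12] y  {2,3,4,5}  => 3  5->3 ok
  [13] x  {0,1}  => 1  3->1 ok
  [14] y  {2,3,4,5}  => 3  1->3 ok
  [15] x  {0,1}  => 0  3->0 ok
  [16] x  {0,1}  => 1  0->1 ok
  [17] x  {0,1}  => 1  1->1 ok
  [18] x  {0,1}  => 0  1->0 ok

0,4,5,5,0,4,0,4,1,3,0,5,3,1,3,0,1,1,0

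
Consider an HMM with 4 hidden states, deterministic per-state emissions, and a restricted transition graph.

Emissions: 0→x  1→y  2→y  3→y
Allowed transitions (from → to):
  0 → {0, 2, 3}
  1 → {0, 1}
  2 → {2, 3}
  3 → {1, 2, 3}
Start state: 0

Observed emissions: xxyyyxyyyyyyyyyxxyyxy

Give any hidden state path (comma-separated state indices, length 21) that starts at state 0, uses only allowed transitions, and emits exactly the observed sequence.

0,0,3,3,1,0,3,2,3,2,2,3,2,3,1,0,0,3,1,0,3

  pos 0: x in {0}, choose 0; start
  pos 1: x in {0}, choose 0; 0->0 ok
  pos 2: y in {1,2,3}, choose 3; 0->3 ok
  pos 3: y in {1,2,3}, choose 3; 3->3 ok
  pos 4: y in {1,2,3}, choose 1; 3->1 ok
  pos 5: x in {0}, choose 0; 1->0 ok
  pos 6: y in {1,2,3}, choose 3; 0->3 ok
  pos 7: y in {1,2,3}, choose 2; 3->2 ok
  pos 8: y in {1,2,3}, choose 3; 2->3 ok
  pos 9: y in {1,2,3}, choose 2; 3->2 ok
  pos 10: y in {1,2,3}, choose 2; 2->2 ok
  pos 11: y in {1,2,3}, choose 3; 2->3 ok
  pos 12: y in {1,2,3}, choose 2; 3->2 ok
  pos 13: y in {1,2,3}, choose 3; 2->3 ok
  pos 14: y in {1,2,3}, choose 1; 3->1 ok
  pos 15: x in {0}, choose 0; 1->0 ok
  pos 16: x in {0}, choose 0; 0->0 ok
  pos 17: y in {1,2,3}, choose 3; 0->3 ok
  pos 18: y in {1,2,3}, choose 1; 3->1 ok
  pos 19: x in {0}, choose 0; 1->0 ok
  pos 20: y in {1,2,3}, choose 3; 0->3 ok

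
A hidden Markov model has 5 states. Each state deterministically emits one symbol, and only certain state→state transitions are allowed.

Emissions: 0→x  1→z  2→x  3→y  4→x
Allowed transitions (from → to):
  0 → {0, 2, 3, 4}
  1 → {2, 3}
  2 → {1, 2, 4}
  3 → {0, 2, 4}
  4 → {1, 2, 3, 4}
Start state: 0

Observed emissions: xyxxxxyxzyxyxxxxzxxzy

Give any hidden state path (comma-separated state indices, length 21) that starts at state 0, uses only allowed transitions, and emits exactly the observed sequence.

  [0] x  {0,2,4}  => 0  start
  [1] y  {3}  => 3  0->3 ok
  [2] x  {0,2,4}  => 2  3->2 ok
  [3] x  {0,2,4}  => 2  2->2 ok
  [4] x  {0,2,4}  => 4  2->4 ok
  [5] x  {0,2,4}  => 4  4->4 ok
  [6] y  {3}  => 3  4->3 ok
  [7] x  {0,2,4}  => 2  3->2 ok
  [8] z  {1}  => 1  2->1 ok
  [9] y  {3}  => 3  1->3 ok
  [10] x  {0,2,4}  => 0  3->0 ok
  [11] y  {3}  => 3  0->3 ok
  [12] x  {0,2,4}  => 2  3->2 ok
  [13] x  {0,2,4}  => 4  2->4 ok
  [14] x  {0,2,4}  => 2  4->2 ok
  [15] x  {0,2,4}  => 2  2->2 ok
  [16] z  {1}  => 1  2->1 ok
  [17] x  {0,2,4}  => 2  1->2 ok
  [18] x  {0,2,4}  => 2  2->2 ok
  [19] z  {1}  => 1  2->1 ok
  [20] y  {3}  => 3  1->3 ok

0,3,2,2,4,4,3,2,1,3,0,3,2,4,2,2,1,2,2,1,3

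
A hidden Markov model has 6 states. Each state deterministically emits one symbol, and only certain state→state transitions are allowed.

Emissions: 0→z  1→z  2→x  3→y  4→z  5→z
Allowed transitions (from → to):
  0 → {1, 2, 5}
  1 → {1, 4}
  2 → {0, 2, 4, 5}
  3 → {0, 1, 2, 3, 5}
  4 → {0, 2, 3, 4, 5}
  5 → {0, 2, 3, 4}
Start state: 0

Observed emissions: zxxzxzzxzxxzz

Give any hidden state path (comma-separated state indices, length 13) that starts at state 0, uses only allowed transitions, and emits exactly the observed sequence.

  t0 'z' -> {0,1,4,5}, take 0 (start)
  t1 'x' -> {2}, take 2 (0->2 ok)
  t2 'x' -> {2}, take 2 (2->2 ok)
  t3 'z' -> {0,1,4,5}, take 5 (2->5 ok)
  t4 'x' -> {2}, take 2 (5->2 ok)
  t5 'z' -> {0,1,4,5}, take 4 (2->4 ok)
  t6 'z' -> {0,1,4,5}, take 0 (4->0 ok)
  t7 'x' -> {2}, take 2 (0->2 ok)
  t8 'z' -> {0,1,4,5}, take 4 (2->4 ok)
  t9 'x' -> {2}, take 2 (4->2 ok)
  t10 'x' -> {2}, take 2 (2->2 ok)
  t11 'z' -> {0,1,4,5}, take 5 (2->5 ok)
  t12 'z' -> {0,1,4,5}, take 4 (5->4 ok)

0,2,2,5,2,4,0,2,4,2,2,5,4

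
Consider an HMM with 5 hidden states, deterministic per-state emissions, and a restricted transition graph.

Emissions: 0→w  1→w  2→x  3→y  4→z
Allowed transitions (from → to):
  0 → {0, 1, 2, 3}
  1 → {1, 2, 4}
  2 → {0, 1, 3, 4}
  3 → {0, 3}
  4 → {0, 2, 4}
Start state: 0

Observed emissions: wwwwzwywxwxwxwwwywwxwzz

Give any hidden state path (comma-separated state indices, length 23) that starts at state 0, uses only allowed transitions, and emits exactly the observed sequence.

0,1,1,1,4,0,3,0,2,1,2,1,2,0,0,0,3,0,1,2,1,4,4

  [0] w  {0,1}  => 0  start
  [1] w  {0,1}  => 1  0->1 ok
  [2] w  {0,1}  => 1  1->1 ok
  [3] w  {0,1}  => 1  1->1 ok
  [4] z  {4}  => 4  1->4 ok
  [5] w  {0,1}  => 0  4->0 ok
  [6] y  {3}  => 3  0->3 ok
  [7] w  {0,1}  => 0  3->0 ok
  [8] x  {2}  => 2  0->2 ok
  [9] w  {0,1}  => 1  2->1 ok
  [10] x  {2}  => 2  1->2 ok
  [11] w  {0,1}  => 1  2->1 ok
  [12] x  {2}  => 2  1->2 ok
  [13] w  {0,1}  => 0  2->0 ok
  [14] w  {0,1}  => 0  0->0 ok
  [15] w  {0,1}  => 0  0->0 ok
  [16] y  {3}  => 3  0->3 ok
  [17] w  {0,1}  => 0  3->0 ok
  [18] w  {0,1}  => 1  0->1 ok
  [19] x  {2}  => 2  1->2 ok
  [20] w  {0,1}  => 1  2->1 ok
  [21] z  {4}  => 4  1->4 ok
  [22] z  {4}  => 4  4->4 ok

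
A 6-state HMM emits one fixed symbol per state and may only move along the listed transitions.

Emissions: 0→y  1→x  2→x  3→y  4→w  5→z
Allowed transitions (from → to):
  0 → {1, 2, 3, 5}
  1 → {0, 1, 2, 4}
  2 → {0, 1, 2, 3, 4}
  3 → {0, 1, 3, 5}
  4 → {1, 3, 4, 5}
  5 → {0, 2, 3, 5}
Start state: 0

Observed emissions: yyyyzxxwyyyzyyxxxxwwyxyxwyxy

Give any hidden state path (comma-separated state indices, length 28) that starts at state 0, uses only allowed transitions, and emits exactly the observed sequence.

0,3,0,3,5,2,1,4,3,0,3,5,3,3,1,1,2,1,4,4,3,1,0,1,4,3,1,0

  [0] y  {0,3}  => 0  start
  [1] y  {0,3}  => 3  0->3 ok
  [2] y  {0,3}  => 0  3->0 ok
  [3] y  {0,3}  => 3  0->3 ok
  [4] z  {5}  => 5  3->5 ok
  [5] x  {1,2}  => 2  5->2 ok
  [6] x  {1,2}  => 1  2->1 ok
  [7] w  {4}  => 4  1->4 ok
  [8] y  {0,3}  => 3  4->3 ok
  [9] y  {0,3}  => 0  3->0 ok
  [10] y  {0,3}  => 3  0->3 ok
  [11] z  {5}  => 5  3->5 ok
  [12] y  {0,3}  => 3  5->3 ok
  [13] y  {0,3}  => 3  3->3 ok
  [14] x  {1,2}  => 1  3->1 ok
  [15] x  {1,2}  => 1  1->1 ok
  [16] x  {1,2}  => 2  1->2 ok
  [17] x  {1,2}  => 1  2->1 ok
  [18] w  {4}  => 4  1->4 ok
  [19] w  {4}  => 4  4->4 ok
  [20] y  {0,3}  => 3  4->3 ok
  [21] x  {1,2}  => 1  3->1 ok
  [22] y  {0,3}  => 0  1->0 ok
  [23] x  {1,2}  => 1  0->1 ok
  [24] w  {4}  => 4  1->4 ok
  [25] y  {0,3}  => 3  4->3 ok
  [26] x  {1,2}  => 1  3->1 ok
  [27] y  {0,3}  => 0  1->0 ok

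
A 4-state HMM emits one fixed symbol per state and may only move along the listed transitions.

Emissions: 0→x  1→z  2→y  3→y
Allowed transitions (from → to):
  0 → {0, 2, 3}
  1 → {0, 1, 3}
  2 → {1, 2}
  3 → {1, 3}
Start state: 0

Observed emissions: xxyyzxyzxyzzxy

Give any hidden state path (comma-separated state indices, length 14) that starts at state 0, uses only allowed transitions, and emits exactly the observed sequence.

0,0,3,3,1,0,3,1,0,3,1,1,0,3

  0: obs=x cand={0} pick 0 [start]
  1: obs=x cand={0} pick 0 [0->0 ok]
  2: obs=y cand={2,3} pick 3 [0->3 ok]
  3: obs=y cand={2,3} pick 3 [3->3 ok]
  4: obs=z cand={1} pick 1 [3->1 ok]
  5: obs=x cand={0} pick 0 [1->0 ok]
  6: obs=y cand={2,3} pick 3 [0->3 ok]
  7: obs=z cand={1} pick 1 [3->1 ok]
  8: obs=x cand={0} pick 0 [1->0 ok]
  9: obs=y cand={2,3} pick 3 [0->3 ok]
  10: obs=z cand={1} pick 1 [3->1 ok]
  11: obs=z cand={1} pick 1 [1->1 ok]
  12: obs=x cand={0} pick 0 [1->0 ok]
  13: obs=y cand={2,3} pick 3 [0->3 ok]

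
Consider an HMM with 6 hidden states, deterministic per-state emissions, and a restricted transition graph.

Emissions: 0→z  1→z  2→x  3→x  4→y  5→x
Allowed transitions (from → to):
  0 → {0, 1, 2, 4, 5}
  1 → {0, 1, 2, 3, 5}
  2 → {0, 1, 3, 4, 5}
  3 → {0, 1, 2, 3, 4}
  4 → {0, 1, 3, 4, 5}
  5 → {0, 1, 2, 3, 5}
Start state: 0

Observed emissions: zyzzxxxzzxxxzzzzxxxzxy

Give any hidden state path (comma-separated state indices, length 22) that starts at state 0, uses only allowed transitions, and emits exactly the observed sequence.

  t0 'z' -> {0,1}, take 0 (start)
  t1 'y' -> {4}, take 4 (0->4 ok)
  t2 'z' -> {0,1}, take 1 (4->1 ok)
  t3 'z' -> {0,1}, take 0 (1->0 ok)
  t4 'x' -> {2,3,5}, take 2 (0->2 ok)
  t5 'x' -> {2,3,5}, take 5 (2->5 ok)
  t6 'x' -> {2,3,5}, take 3 (5->3 ok)
  t7 'z' -> {0,1}, take 0 (3->0 ok)
  t8 'z' -> {0,1}, take 0 (0->0 ok)
  t9 'x' -> {2,3,5}, take 5 (0->5 ok)
  t10 'x' -> {2,3,5}, take 2 (5->2 ok)
  t11 'x' -> {2,3,5}, take 5 (2->5 ok)
  t12 'z' -> {0,1}, take 0 (5->0 ok)
  t13 'z' -> {0,1}, take 1 (0->1 ok)
  t14 'z' -> {0,1}, take 0 (1->0 ok)
  t15 'z' -> {0,1}, take 1 (0->1 ok)
  t16 'x' -> {2,3,5}, take 5 (1->5 ok)
  t17 'x' -> {2,3,5}, take 3 (5->3 ok)
  t18 'x' -> {2,3,5}, take 3 (3->3 ok)
  t19 'z' -> {0,1}, take 1 (3->1 ok)
  t20 'x' -> {2,3,5}, take 2 (1->2 ok)
  t21 'y' -> {4}, take 4 (2->4 ok)

0,4,1,0,2,5,3,0,0,5,2,5,0,1,0,1,5,3,3,1,2,4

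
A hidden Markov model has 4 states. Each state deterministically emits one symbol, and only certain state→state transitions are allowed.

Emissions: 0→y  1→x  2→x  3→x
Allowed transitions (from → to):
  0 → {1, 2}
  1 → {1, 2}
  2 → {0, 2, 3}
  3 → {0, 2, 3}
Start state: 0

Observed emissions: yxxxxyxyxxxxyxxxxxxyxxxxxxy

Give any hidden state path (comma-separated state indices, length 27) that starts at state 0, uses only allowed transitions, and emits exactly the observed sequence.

0,1,1,2,3,0,2,0,1,2,2,2,0,2,3,2,2,2,2,0,2,3,2,3,2,3,0

  [0] y  {0}  => 0  start
  [1] x  {1,2,3}  => 1  0->1 ok
  [2] x  {1,2,3}  => 1  1->1 ok
  [3] x  {1,2,3}  => 2  1->2 ok
  [4] x  {1,2,3}  => 3  2->3 ok
  [5] y  {0}  => 0  3->0 ok
  [6] x  {1,2,3}  => 2  0->2 ok
  [7] y  {0}  => 0  2->0 ok
  [8] x  {1,2,3}  => 1  0->1 ok
  [9] x  {1,2,3}  => 2  1->2 ok
  [10] x  {1,2,3}  => 2  2->2 ok
  [11] x  {1,2,3}  => 2  2->2 ok
  [12] y  {0}  => 0  2->0 ok
  [13] x  {1,2,3}  => 2  0->2 ok
  [14] x  {1,2,3}  => 3  2->3 ok
  [15] x  {1,2,3}  => 2  3->2 ok
  [16] x  {1,2,3}  => 2  2->2 ok
  [17] x  {1,2,3}  => 2  2->2 ok
  [18] x  {1,2,3}  => 2  2->2 ok
  [19] y  {0}  => 0  2->0 ok
  [20] x  {1,2,3}  => 2  0->2 ok
  [21] x  {1,2,3}  => 3  2->3 ok
  [22] x  {1,2,3}  => 2  3->2 ok
  [23] x  {1,2,3}  => 3  2->3 ok
  [24] x  {1,2,3}  => 2  3->2 ok
  [25] x  {1,2,3}  => 3  2->3 ok
  [26] y  {0}  => 0  3->0 ok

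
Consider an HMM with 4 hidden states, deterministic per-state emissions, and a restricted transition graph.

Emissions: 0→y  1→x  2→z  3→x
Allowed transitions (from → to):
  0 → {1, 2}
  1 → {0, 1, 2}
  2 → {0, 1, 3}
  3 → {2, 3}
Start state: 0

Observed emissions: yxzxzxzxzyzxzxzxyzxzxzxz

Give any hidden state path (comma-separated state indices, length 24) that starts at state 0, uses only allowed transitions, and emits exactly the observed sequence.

0,1,2,3,2,1,2,3,2,0,2,3,2,3,2,1,0,2,1,2,3,2,3,2

  t0 'y' -> {0}, take 0 (start)
  t1 'x' -> {1,3}, take 1 (0->1 ok)
  t2 'z' -> {2}, take 2 (1->2 ok)
  t3 'x' -> {1,3}, take 3 (2->3 ok)
  t4 'z' -> {2}, take 2 (3->2 ok)
  t5 'x' -> {1,3}, take 1 (2->1 ok)
  t6 'z' -> {2}, take 2 (1->2 ok)
  t7 'x' -> {1,3}, take 3 (2->3 ok)
  t8 'z' -> {2}, take 2 (3->2 ok)
  t9 'y' -> {0}, take 0 (2->0 ok)
  t10 'z' -> {2}, take 2 (0->2 ok)
  t11 'x' -> {1,3}, take 3 (2->3 ok)
  t12 'z' -> {2}, take 2 (3->2 ok)
  t13 'x' -> {1,3}, take 3 (2->3 ok)
  t14 'z' -> {2}, take 2 (3->2 ok)
  t15 'x' -> {1,3}, take 1 (2->1 ok)
  t16 'y' -> {0}, take 0 (1->0 ok)
  t17 'z' -> {2}, take 2 (0->2 ok)
  t18 'x' -> {1,3}, take 1 (2->1 ok)
  t19 'z' -> {2}, take 2 (1->2 ok)
  t20 'x' -> {1,3}, take 3 (2->3 ok)
  t21 'z' -> {2}, take 2 (3->2 ok)
  t22 'x' -> {1,3}, take 3 (2->3 ok)
  t23 'z' -> {2}, take 2 (3->2 ok)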